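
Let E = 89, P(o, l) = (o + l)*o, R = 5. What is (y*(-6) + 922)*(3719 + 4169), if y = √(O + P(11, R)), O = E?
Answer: 7272736 - 47328*√265 ≈ 6.5023e+6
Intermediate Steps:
P(o, l) = o*(l + o) (P(o, l) = (l + o)*o = o*(l + o))
O = 89
y = √265 (y = √(89 + 11*(5 + 11)) = √(89 + 11*16) = √(89 + 176) = √265 ≈ 16.279)
(y*(-6) + 922)*(3719 + 4169) = (√265*(-6) + 922)*(3719 + 4169) = (-6*√265 + 922)*7888 = (922 - 6*√265)*7888 = 7272736 - 47328*√265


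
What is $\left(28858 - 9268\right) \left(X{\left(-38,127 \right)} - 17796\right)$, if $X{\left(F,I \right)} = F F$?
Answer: $-320335680$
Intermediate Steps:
$X{\left(F,I \right)} = F^{2}$
$\left(28858 - 9268\right) \left(X{\left(-38,127 \right)} - 17796\right) = \left(28858 - 9268\right) \left(\left(-38\right)^{2} - 17796\right) = 19590 \left(1444 - 17796\right) = 19590 \left(-16352\right) = -320335680$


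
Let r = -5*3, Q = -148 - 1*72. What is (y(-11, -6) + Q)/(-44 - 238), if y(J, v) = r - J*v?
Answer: 301/282 ≈ 1.0674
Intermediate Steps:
Q = -220 (Q = -148 - 72 = -220)
r = -15
y(J, v) = -15 - J*v
(y(-11, -6) + Q)/(-44 - 238) = ((-15 - 1*(-11)*(-6)) - 220)/(-44 - 238) = ((-15 - 66) - 220)/(-282) = (-81 - 220)*(-1/282) = -301*(-1/282) = 301/282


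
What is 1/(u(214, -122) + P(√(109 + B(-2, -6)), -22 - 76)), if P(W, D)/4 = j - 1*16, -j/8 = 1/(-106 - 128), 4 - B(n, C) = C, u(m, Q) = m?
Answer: 117/17566 ≈ 0.0066606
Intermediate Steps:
B(n, C) = 4 - C
j = 4/117 (j = -8/(-106 - 128) = -8/(-234) = -8*(-1/234) = 4/117 ≈ 0.034188)
P(W, D) = -7472/117 (P(W, D) = 4*(4/117 - 1*16) = 4*(4/117 - 16) = 4*(-1868/117) = -7472/117)
1/(u(214, -122) + P(√(109 + B(-2, -6)), -22 - 76)) = 1/(214 - 7472/117) = 1/(17566/117) = 117/17566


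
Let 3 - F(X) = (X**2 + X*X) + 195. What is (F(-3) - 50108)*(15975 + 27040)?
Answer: -2164428770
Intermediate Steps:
F(X) = -192 - 2*X**2 (F(X) = 3 - ((X**2 + X*X) + 195) = 3 - ((X**2 + X**2) + 195) = 3 - (2*X**2 + 195) = 3 - (195 + 2*X**2) = 3 + (-195 - 2*X**2) = -192 - 2*X**2)
(F(-3) - 50108)*(15975 + 27040) = ((-192 - 2*(-3)**2) - 50108)*(15975 + 27040) = ((-192 - 2*9) - 50108)*43015 = ((-192 - 18) - 50108)*43015 = (-210 - 50108)*43015 = -50318*43015 = -2164428770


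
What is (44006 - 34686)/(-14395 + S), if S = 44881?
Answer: 4660/15243 ≈ 0.30571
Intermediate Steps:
(44006 - 34686)/(-14395 + S) = (44006 - 34686)/(-14395 + 44881) = 9320/30486 = 9320*(1/30486) = 4660/15243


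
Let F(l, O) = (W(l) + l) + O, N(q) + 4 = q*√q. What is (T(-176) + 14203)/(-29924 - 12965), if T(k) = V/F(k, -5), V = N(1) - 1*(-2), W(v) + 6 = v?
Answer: -5155690/15568707 ≈ -0.33116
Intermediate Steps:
N(q) = -4 + q^(3/2) (N(q) = -4 + q*√q = -4 + q^(3/2))
W(v) = -6 + v
F(l, O) = -6 + O + 2*l (F(l, O) = ((-6 + l) + l) + O = (-6 + 2*l) + O = -6 + O + 2*l)
V = -1 (V = (-4 + 1^(3/2)) - 1*(-2) = (-4 + 1) + 2 = -3 + 2 = -1)
T(k) = -1/(-11 + 2*k) (T(k) = -1/(-6 - 5 + 2*k) = -1/(-11 + 2*k))
(T(-176) + 14203)/(-29924 - 12965) = (-1/(-11 + 2*(-176)) + 14203)/(-29924 - 12965) = (-1/(-11 - 352) + 14203)/(-42889) = (-1/(-363) + 14203)*(-1/42889) = (-1*(-1/363) + 14203)*(-1/42889) = (1/363 + 14203)*(-1/42889) = (5155690/363)*(-1/42889) = -5155690/15568707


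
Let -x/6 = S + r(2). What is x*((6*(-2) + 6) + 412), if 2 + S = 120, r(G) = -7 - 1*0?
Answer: -270396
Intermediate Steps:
r(G) = -7 (r(G) = -7 + 0 = -7)
S = 118 (S = -2 + 120 = 118)
x = -666 (x = -6*(118 - 7) = -6*111 = -666)
x*((6*(-2) + 6) + 412) = -666*((6*(-2) + 6) + 412) = -666*((-12 + 6) + 412) = -666*(-6 + 412) = -666*406 = -270396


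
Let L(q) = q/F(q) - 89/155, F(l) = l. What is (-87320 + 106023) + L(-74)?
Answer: 2899031/155 ≈ 18703.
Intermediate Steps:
L(q) = 66/155 (L(q) = q/q - 89/155 = 1 - 89*1/155 = 1 - 89/155 = 66/155)
(-87320 + 106023) + L(-74) = (-87320 + 106023) + 66/155 = 18703 + 66/155 = 2899031/155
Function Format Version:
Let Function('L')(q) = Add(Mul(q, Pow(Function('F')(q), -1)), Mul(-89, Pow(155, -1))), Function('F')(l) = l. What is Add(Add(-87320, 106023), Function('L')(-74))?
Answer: Rational(2899031, 155) ≈ 18703.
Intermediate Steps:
Function('L')(q) = Rational(66, 155) (Function('L')(q) = Add(Mul(q, Pow(q, -1)), Mul(-89, Pow(155, -1))) = Add(1, Mul(-89, Rational(1, 155))) = Add(1, Rational(-89, 155)) = Rational(66, 155))
Add(Add(-87320, 106023), Function('L')(-74)) = Add(Add(-87320, 106023), Rational(66, 155)) = Add(18703, Rational(66, 155)) = Rational(2899031, 155)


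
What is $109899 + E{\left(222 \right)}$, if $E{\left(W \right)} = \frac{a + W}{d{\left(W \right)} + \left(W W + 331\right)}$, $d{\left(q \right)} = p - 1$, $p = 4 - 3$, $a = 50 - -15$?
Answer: $\frac{5452639172}{49615} \approx 1.099 \cdot 10^{5}$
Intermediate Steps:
$a = 65$ ($a = 50 + 15 = 65$)
$p = 1$ ($p = 4 - 3 = 1$)
$d{\left(q \right)} = 0$ ($d{\left(q \right)} = 1 - 1 = 0$)
$E{\left(W \right)} = \frac{65 + W}{331 + W^{2}}$ ($E{\left(W \right)} = \frac{65 + W}{0 + \left(W W + 331\right)} = \frac{65 + W}{0 + \left(W^{2} + 331\right)} = \frac{65 + W}{0 + \left(331 + W^{2}\right)} = \frac{65 + W}{331 + W^{2}}$)
$109899 + E{\left(222 \right)} = 109899 + \frac{65 + 222}{331 + 222^{2}} = 109899 + \frac{1}{331 + 49284} \cdot 287 = 109899 + \frac{1}{49615} \cdot 287 = 109899 + \frac{287}{49615} = \frac{5452639172}{49615}$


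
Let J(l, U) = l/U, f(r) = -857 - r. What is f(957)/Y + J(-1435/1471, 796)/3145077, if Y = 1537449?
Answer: -2226758888308121/1887280647965980956 ≈ -0.0011799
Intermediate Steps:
f(957)/Y + J(-1435/1471, 796)/3145077 = (-857 - 1*957)/1537449 + (-1435/1471/796)/3145077 = (-857 - 957)*(1/1537449) + (-1435*1/1471*(1/796))*(1/3145077) = -1814*1/1537449 - 1435/1471*1/796*(1/3145077) = -1814/1537449 - 1435/1170916*1/3145077 = -1814/1537449 - 1435/3682620980532 = -2226758888308121/1887280647965980956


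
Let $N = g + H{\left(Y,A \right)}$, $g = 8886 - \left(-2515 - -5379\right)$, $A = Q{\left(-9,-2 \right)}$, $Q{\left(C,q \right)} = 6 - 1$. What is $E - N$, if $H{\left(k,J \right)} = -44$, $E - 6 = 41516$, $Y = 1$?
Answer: $35544$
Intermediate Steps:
$Q{\left(C,q \right)} = 5$
$A = 5$
$E = 41522$ ($E = 6 + 41516 = 41522$)
$g = 6022$ ($g = 8886 - \left(-2515 + 5379\right) = 8886 - 2864 = 6022$)
$N = 5978$ ($N = 6022 - 44 = 5978$)
$E - N = 41522 - 5978 = 35544$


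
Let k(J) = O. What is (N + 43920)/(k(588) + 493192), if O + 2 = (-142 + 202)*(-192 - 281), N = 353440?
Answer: 39736/46481 ≈ 0.85489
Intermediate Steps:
O = -28382 (O = -2 + (-142 + 202)*(-192 - 281) = -2 + 60*(-473) = -2 - 28380 = -28382)
k(J) = -28382
(N + 43920)/(k(588) + 493192) = (353440 + 43920)/(-28382 + 493192) = 397360/464810 = 397360*(1/464810) = 39736/46481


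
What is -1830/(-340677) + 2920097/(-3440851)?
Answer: -329504376113/390739598709 ≈ -0.84328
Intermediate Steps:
-1830/(-340677) + 2920097/(-3440851) = -1830*(-1/340677) + 2920097*(-1/3440851) = 610/113559 - 2920097/3440851 = -329504376113/390739598709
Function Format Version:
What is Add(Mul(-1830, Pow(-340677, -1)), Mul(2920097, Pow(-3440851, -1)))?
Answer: Rational(-329504376113, 390739598709) ≈ -0.84328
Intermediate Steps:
Add(Mul(-1830, Pow(-340677, -1)), Mul(2920097, Pow(-3440851, -1))) = Add(Mul(-1830, Rational(-1, 340677)), Mul(2920097, Rational(-1, 3440851))) = Add(Rational(610, 113559), Rational(-2920097, 3440851)) = Rational(-329504376113, 390739598709)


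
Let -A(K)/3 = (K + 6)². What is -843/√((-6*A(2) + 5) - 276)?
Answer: -843*√881/881 ≈ -28.401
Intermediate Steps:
A(K) = -3*(6 + K)² (A(K) = -3*(K + 6)² = -3*(6 + K)²)
-843/√((-6*A(2) + 5) - 276) = -843/√((-(-18)*(6 + 2)² + 5) - 276) = -843/√((-(-18)*8² + 5) - 276) = -843/√((-(-18)*64 + 5) - 276) = -843/√((-6*(-192) + 5) - 276) = -843/√((1152 + 5) - 276) = -843/√(1157 - 276) = -843*√881/881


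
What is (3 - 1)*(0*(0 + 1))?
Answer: 0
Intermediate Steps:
(3 - 1)*(0*(0 + 1)) = 2*(0*1) = 2*0 = 0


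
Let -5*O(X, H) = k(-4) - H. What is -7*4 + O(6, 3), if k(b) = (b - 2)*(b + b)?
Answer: -37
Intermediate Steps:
k(b) = 2*b*(-2 + b) (k(b) = (-2 + b)*(2*b) = 2*b*(-2 + b))
O(X, H) = -48/5 + H/5 (O(X, H) = -(2*(-4)*(-2 - 4) - H)/5 = -(2*(-4)*(-6) - H)/5 = -(48 - H)/5 = -48/5 + H/5)
-7*4 + O(6, 3) = -7*4 + (-48/5 + (⅕)*3) = -28 + (-48/5 + ⅗) = -28 - 9 = -37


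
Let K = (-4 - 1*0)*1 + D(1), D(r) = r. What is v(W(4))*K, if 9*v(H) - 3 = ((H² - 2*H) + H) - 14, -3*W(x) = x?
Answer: 71/27 ≈ 2.6296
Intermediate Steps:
W(x) = -x/3
K = -3 (K = (-4 - 1*0)*1 + 1 = (-4 + 0)*1 + 1 = -4*1 + 1 = -4 + 1 = -3)
v(H) = -11/9 - H/9 + H²/9 (v(H) = ⅓ + (((H² - 2*H) + H) - 14)/9 = ⅓ + ((H² - H) - 14)/9 = ⅓ + (-14 + H² - H)/9 = ⅓ + (-14/9 - H/9 + H²/9) = -11/9 - H/9 + H²/9)
v(W(4))*K = (-11/9 - (-1)*4/27 + (-⅓*4)²/9)*(-3) = (-11/9 - ⅑*(-4/3) + (-4/3)²/9)*(-3) = (-11/9 + 4/27 + (⅑)*(16/9))*(-3) = (-11/9 + 4/27 + 16/81)*(-3) = -71/81*(-3) = 71/27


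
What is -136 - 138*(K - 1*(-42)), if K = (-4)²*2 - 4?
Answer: -9796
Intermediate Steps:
K = 28 (K = 16*2 - 4 = 32 - 4 = 28)
-136 - 138*(K - 1*(-42)) = -136 - 138*(28 - 1*(-42)) = -136 - 138*(28 + 42) = -136 - 138*70 = -136 - 9660 = -9796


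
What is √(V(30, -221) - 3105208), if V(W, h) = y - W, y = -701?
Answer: I*√3105939 ≈ 1762.4*I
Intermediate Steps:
V(W, h) = -701 - W
√(V(30, -221) - 3105208) = √((-701 - 1*30) - 3105208) = √((-701 - 30) - 3105208) = √(-731 - 3105208) = √(-3105939) = I*√3105939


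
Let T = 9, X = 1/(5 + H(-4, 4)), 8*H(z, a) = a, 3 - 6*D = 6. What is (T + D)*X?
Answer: 17/11 ≈ 1.5455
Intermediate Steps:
D = -½ (D = ½ - ⅙*6 = ½ - 1 = -½ ≈ -0.50000)
H(z, a) = a/8
X = 2/11 (X = 1/(5 + (⅛)*4) = 1/(5 + ½) = 1/(11/2) = 2/11 ≈ 0.18182)
(T + D)*X = (9 - ½)*(2/11) = (17/2)*(2/11) = 17/11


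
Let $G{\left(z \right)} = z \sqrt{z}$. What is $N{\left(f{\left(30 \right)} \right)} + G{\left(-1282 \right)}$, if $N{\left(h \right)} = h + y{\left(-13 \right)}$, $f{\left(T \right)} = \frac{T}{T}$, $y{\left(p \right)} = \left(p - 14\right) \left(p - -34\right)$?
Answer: $-566 - 1282 i \sqrt{1282} \approx -566.0 - 45902.0 i$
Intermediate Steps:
$y{\left(p \right)} = \left(-14 + p\right) \left(34 + p\right)$ ($y{\left(p \right)} = \left(-14 + p\right) \left(p + 34\right) = \left(-14 + p\right) \left(34 + p\right)$)
$f{\left(T \right)} = 1$
$N{\left(h \right)} = -567 + h$ ($N{\left(h \right)} = h + \left(-476 + \left(-13\right)^{2} + 20 \left(-13\right)\right) = h - 567 = -567 + h$)
$G{\left(z \right)} = z^{\frac{3}{2}}$
$N{\left(f{\left(30 \right)} \right)} + G{\left(-1282 \right)} = \left(-567 + 1\right) + \left(-1282\right)^{\frac{3}{2}} = -566 - 1282 i \sqrt{1282}$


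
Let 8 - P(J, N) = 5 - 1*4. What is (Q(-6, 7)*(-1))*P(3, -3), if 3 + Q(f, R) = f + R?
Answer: 14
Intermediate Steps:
Q(f, R) = -3 + R + f (Q(f, R) = -3 + (f + R) = -3 + (R + f) = -3 + R + f)
P(J, N) = 7 (P(J, N) = 8 - (5 - 1*4) = 8 - (5 - 4) = 8 - 1*1 = 8 - 1 = 7)
(Q(-6, 7)*(-1))*P(3, -3) = ((-3 + 7 - 6)*(-1))*7 = -2*(-1)*7 = 2*7 = 14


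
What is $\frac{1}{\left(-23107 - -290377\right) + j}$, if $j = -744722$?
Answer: $- \frac{1}{477452} \approx -2.0944 \cdot 10^{-6}$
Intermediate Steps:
$\frac{1}{\left(-23107 - -290377\right) + j} = \frac{1}{\left(-23107 - -290377\right) - 744722} = \frac{1}{\left(-23107 + 290377\right) - 744722} = \frac{1}{267270 - 744722} = \frac{1}{-477452} = - \frac{1}{477452}$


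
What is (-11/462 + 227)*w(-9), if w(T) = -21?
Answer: -9533/2 ≈ -4766.5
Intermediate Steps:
(-11/462 + 227)*w(-9) = (-11/462 + 227)*(-21) = (-11*1/462 + 227)*(-21) = (-1/42 + 227)*(-21) = (9533/42)*(-21) = -9533/2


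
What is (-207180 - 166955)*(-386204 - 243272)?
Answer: 235509003260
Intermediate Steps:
(-207180 - 166955)*(-386204 - 243272) = -374135*(-629476) = 235509003260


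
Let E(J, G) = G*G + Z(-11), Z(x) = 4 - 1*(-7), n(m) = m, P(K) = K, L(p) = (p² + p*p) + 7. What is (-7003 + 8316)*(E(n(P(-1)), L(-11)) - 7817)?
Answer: 71158035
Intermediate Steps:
L(p) = 7 + 2*p² (L(p) = (p² + p²) + 7 = 2*p² + 7 = 7 + 2*p²)
Z(x) = 11 (Z(x) = 4 + 7 = 11)
E(J, G) = 11 + G² (E(J, G) = G*G + 11 = G² + 11 = 11 + G²)
(-7003 + 8316)*(E(n(P(-1)), L(-11)) - 7817) = (-7003 + 8316)*((11 + (7 + 2*(-11)²)²) - 7817) = 1313*((11 + (7 + 2*121)²) - 7817) = 1313*((11 + (7 + 242)²) - 7817) = 1313*((11 + 249²) - 7817) = 1313*((11 + 62001) - 7817) = 1313*(62012 - 7817) = 1313*54195 = 71158035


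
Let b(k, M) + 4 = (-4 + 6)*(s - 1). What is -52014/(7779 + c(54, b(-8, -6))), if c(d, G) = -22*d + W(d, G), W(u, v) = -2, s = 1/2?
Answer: -52014/6589 ≈ -7.8941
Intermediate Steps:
s = ½ ≈ 0.50000
b(k, M) = -5 (b(k, M) = -4 + (-4 + 6)*(½ - 1) = -4 + 2*(-½) = -4 - 1 = -5)
c(d, G) = -2 - 22*d (c(d, G) = -22*d - 2 = -2 - 22*d)
-52014/(7779 + c(54, b(-8, -6))) = -52014/(7779 + (-2 - 22*54)) = -52014/(7779 + (-2 - 1188)) = -52014/(7779 - 1190) = -52014/6589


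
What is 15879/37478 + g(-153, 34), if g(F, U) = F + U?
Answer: -4444003/37478 ≈ -118.58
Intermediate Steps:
15879/37478 + g(-153, 34) = 15879/37478 + (-153 + 34) = 15879*(1/37478) - 119 = 15879/37478 - 119 = -4444003/37478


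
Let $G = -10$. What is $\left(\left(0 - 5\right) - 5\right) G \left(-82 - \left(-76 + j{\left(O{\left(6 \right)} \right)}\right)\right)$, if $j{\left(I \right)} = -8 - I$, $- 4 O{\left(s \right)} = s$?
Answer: $50$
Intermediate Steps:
$O{\left(s \right)} = - \frac{s}{4}$
$\left(\left(0 - 5\right) - 5\right) G \left(-82 - \left(-76 + j{\left(O{\left(6 \right)} \right)}\right)\right) = \left(\left(0 - 5\right) - 5\right) \left(-10\right) \left(-82 + \left(76 - \left(-8 - \left(- \frac{1}{4}\right) 6\right)\right)\right) = \left(-5 - 5\right) \left(-10\right) \left(-82 + \left(76 - \left(-8 - - \frac{3}{2}\right)\right)\right) = \left(-10\right) \left(-10\right) \left(-82 + \left(76 - \left(-8 + \frac{3}{2}\right)\right)\right) = 100 \left(-82 + \left(76 - - \frac{13}{2}\right)\right) = 100 \left(-82 + \left(76 + \frac{13}{2}\right)\right) = 100 \left(-82 + \frac{165}{2}\right) = 100 \cdot \frac{1}{2} = 50$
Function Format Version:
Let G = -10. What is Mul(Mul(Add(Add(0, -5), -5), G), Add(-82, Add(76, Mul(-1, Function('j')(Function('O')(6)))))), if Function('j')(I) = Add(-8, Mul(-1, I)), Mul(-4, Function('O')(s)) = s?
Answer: 50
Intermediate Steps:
Function('O')(s) = Mul(Rational(-1, 4), s)
Mul(Mul(Add(Add(0, -5), -5), G), Add(-82, Add(76, Mul(-1, Function('j')(Function('O')(6)))))) = Mul(Mul(Add(Add(0, -5), -5), -10), Add(-82, Add(76, Mul(-1, Add(-8, Mul(-1, Mul(Rational(-1, 4), 6))))))) = Mul(Mul(Add(-5, -5), -10), Add(-82, Add(76, Mul(-1, Add(-8, Mul(-1, Rational(-3, 2))))))) = Mul(Mul(-10, -10), Add(-82, Add(76, Mul(-1, Add(-8, Rational(3, 2)))))) = Mul(100, Add(-82, Add(76, Mul(-1, Rational(-13, 2))))) = Mul(100, Add(-82, Add(76, Rational(13, 2)))) = Mul(100, Add(-82, Rational(165, 2))) = Mul(100, Rational(1, 2)) = 50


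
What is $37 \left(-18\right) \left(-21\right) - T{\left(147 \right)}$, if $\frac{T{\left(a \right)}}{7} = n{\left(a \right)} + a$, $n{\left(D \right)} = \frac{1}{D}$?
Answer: $\frac{272096}{21} \approx 12957.0$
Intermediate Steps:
$T{\left(a \right)} = 7 a + \frac{7}{a}$ ($T{\left(a \right)} = 7 \left(\frac{1}{a} + a\right) = 7 \left(a + \frac{1}{a}\right) = 7 a + \frac{7}{a}$)
$37 \left(-18\right) \left(-21\right) - T{\left(147 \right)} = 37 \left(-18\right) \left(-21\right) - \left(7 \cdot 147 + \frac{7}{147}\right) = \left(-666\right) \left(-21\right) - \left(1029 + 7 \cdot \frac{1}{147}\right) = 13986 - \left(1029 + \frac{1}{21}\right) = 13986 - \frac{21610}{21} = \frac{272096}{21}$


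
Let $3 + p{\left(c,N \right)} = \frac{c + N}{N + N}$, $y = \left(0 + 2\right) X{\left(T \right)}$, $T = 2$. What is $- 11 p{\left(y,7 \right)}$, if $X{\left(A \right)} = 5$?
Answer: $\frac{275}{14} \approx 19.643$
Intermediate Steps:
$y = 10$ ($y = \left(0 + 2\right) 5 = 2 \cdot 5 = 10$)
$p{\left(c,N \right)} = -3 + \frac{N + c}{2 N}$ ($p{\left(c,N \right)} = -3 + \frac{c + N}{N + N} = -3 + \frac{N + c}{2 N}$)
$- 11 p{\left(y,7 \right)} = - 11 \frac{10 - 35}{2 \cdot 7} = - 11 \cdot \frac{1}{2} \cdot \frac{1}{7} \left(10 - 35\right) = - 11 \cdot \frac{1}{2} \cdot \frac{1}{7} \left(-25\right) = \left(-11\right) \left(- \frac{25}{14}\right) = \frac{275}{14}$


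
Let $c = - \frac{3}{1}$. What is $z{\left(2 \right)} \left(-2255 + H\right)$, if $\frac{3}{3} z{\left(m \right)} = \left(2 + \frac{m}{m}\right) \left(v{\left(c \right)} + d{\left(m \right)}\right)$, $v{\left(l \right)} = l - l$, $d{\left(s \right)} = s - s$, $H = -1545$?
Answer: $0$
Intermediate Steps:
$d{\left(s \right)} = 0$
$c = -3$ ($c = \left(-3\right) 1 = -3$)
$v{\left(l \right)} = 0$
$z{\left(m \right)} = 0$ ($z{\left(m \right)} = \left(2 + \frac{m}{m}\right) \left(0 + 0\right) = \left(2 + 1\right) 0 = 3 \cdot 0 = 0$)
$z{\left(2 \right)} \left(-2255 + H\right) = 0 \left(-2255 - 1545\right) = 0 \left(-3800\right) = 0$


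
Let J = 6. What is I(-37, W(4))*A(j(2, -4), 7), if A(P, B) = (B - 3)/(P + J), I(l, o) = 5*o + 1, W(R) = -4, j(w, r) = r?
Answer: -38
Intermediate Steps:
I(l, o) = 1 + 5*o
A(P, B) = (-3 + B)/(6 + P) (A(P, B) = (B - 3)/(P + 6) = (-3 + B)/(6 + P))
I(-37, W(4))*A(j(2, -4), 7) = (1 + 5*(-4))*((-3 + 7)/(6 - 4)) = (1 - 20)*(4/2) = -19*4/2 = -19*2 = -38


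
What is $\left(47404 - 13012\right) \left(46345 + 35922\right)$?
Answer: $2829326664$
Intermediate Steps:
$\left(47404 - 13012\right) \left(46345 + 35922\right) = 34392 \cdot 82267 = 2829326664$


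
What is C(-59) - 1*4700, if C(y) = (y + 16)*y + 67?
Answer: -2096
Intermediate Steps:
C(y) = 67 + y*(16 + y) (C(y) = (16 + y)*y + 67 = y*(16 + y) + 67 = 67 + y*(16 + y))
C(-59) - 1*4700 = (67 + (-59)² + 16*(-59)) - 1*4700 = (67 + 3481 - 944) - 4700 = 2604 - 4700 = -2096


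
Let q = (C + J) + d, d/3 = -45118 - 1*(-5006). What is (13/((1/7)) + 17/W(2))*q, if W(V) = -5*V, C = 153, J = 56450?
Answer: -56913569/10 ≈ -5.6914e+6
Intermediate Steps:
d = -120336 (d = 3*(-45118 - 1*(-5006)) = 3*(-45118 + 5006) = 3*(-40112) = -120336)
q = -63733 (q = (153 + 56450) - 120336 = 56603 - 120336 = -63733)
(13/((1/7)) + 17/W(2))*q = (13/((1/7)) + 17/((-5*2)))*(-63733) = (13/((1*(1/7))) + 17/(-10))*(-63733) = (13/(1/7) + 17*(-1/10))*(-63733) = (13*7 - 17/10)*(-63733) = (91 - 17/10)*(-63733) = (893/10)*(-63733) = -56913569/10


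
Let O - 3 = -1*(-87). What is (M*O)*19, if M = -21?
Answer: -35910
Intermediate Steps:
O = 90 (O = 3 - 1*(-87) = 3 + 87 = 90)
(M*O)*19 = -21*90*19 = -1890*19 = -35910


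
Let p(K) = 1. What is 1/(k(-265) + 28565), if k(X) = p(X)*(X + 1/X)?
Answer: 265/7499499 ≈ 3.5336e-5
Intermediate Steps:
k(X) = X + 1/X (k(X) = 1*(X + 1/X) = X + 1/X)
1/(k(-265) + 28565) = 1/((-265 + 1/(-265)) + 28565) = 1/((-265 - 1/265) + 28565) = 1/(-70226/265 + 28565) = 1/(7499499/265) = 265/7499499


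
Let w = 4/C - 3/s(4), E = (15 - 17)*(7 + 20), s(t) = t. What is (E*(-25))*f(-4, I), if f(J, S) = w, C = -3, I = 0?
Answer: -5625/2 ≈ -2812.5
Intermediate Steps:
E = -54 (E = -2*27 = -54)
w = -25/12 (w = 4/(-3) - 3/4 = 4*(-⅓) - 3*¼ = -4/3 - ¾ = -25/12 ≈ -2.0833)
f(J, S) = -25/12
(E*(-25))*f(-4, I) = -54*(-25)*(-25/12) = 1350*(-25/12) = -5625/2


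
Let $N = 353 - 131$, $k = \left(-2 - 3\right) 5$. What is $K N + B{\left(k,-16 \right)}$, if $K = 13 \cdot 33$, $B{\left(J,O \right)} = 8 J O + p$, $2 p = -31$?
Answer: $\frac{196845}{2} \approx 98423.0$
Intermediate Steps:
$p = - \frac{31}{2}$ ($p = \frac{1}{2} \left(-31\right) = - \frac{31}{2} \approx -15.5$)
$k = -25$ ($k = \left(-5\right) 5 = -25$)
$B{\left(J,O \right)} = - \frac{31}{2} + 8 J O$ ($B{\left(J,O \right)} = 8 J O - \frac{31}{2} = - \frac{31}{2} + 8 J O$)
$K = 429$
$N = 222$
$K N + B{\left(k,-16 \right)} = 429 \cdot 222 - \left(\frac{31}{2} + 200 \left(-16\right)\right) = 95238 + \left(- \frac{31}{2} + 3200\right) = 95238 + \frac{6369}{2} = \frac{196845}{2}$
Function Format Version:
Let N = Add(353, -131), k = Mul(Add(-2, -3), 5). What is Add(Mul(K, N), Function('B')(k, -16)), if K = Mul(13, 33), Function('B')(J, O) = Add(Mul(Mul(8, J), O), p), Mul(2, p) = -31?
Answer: Rational(196845, 2) ≈ 98423.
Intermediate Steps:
p = Rational(-31, 2) (p = Mul(Rational(1, 2), -31) = Rational(-31, 2) ≈ -15.500)
k = -25 (k = Mul(-5, 5) = -25)
Function('B')(J, O) = Add(Rational(-31, 2), Mul(8, J, O)) (Function('B')(J, O) = Add(Mul(Mul(8, J), O), Rational(-31, 2)) = Add(Mul(8, J, O), Rational(-31, 2)) = Add(Rational(-31, 2), Mul(8, J, O)))
K = 429
N = 222
Add(Mul(K, N), Function('B')(k, -16)) = Add(Mul(429, 222), Add(Rational(-31, 2), Mul(8, -25, -16))) = Add(95238, Add(Rational(-31, 2), 3200)) = Add(95238, Rational(6369, 2)) = Rational(196845, 2)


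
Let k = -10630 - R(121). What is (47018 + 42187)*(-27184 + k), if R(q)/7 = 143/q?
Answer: -37113294225/11 ≈ -3.3739e+9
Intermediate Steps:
R(q) = 1001/q (R(q) = 7*(143/q) = 1001/q)
k = -117021/11 (k = -10630 - 1001/121 = -10630 - 1*91/11 = -10630 - 91/11 = -117021/11 ≈ -10638.)
(47018 + 42187)*(-27184 + k) = (47018 + 42187)*(-27184 - 117021/11) = 89205*(-416045/11) = -37113294225/11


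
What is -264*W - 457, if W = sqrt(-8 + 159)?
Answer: -457 - 264*sqrt(151) ≈ -3701.1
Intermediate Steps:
W = sqrt(151) ≈ 12.288
-264*W - 457 = -264*sqrt(151) - 457 = -457 - 264*sqrt(151)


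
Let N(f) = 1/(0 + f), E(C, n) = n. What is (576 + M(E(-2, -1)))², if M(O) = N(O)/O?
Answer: 332929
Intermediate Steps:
N(f) = 1/f
M(O) = O⁻² (M(O) = 1/(O*O) = O⁻²)
(576 + M(E(-2, -1)))² = (576 + (-1)⁻²)² = (576 + 1)² = 577² = 332929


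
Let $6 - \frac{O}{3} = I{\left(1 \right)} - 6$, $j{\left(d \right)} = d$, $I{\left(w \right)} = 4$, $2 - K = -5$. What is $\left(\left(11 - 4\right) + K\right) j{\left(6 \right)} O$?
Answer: $2016$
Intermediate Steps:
$K = 7$ ($K = 2 - -5 = 2 + 5 = 7$)
$O = 24$ ($O = 18 - 3 \left(4 - 6\right) = 18 - -6 = 18 + 6 = 24$)
$\left(\left(11 - 4\right) + K\right) j{\left(6 \right)} O = \left(\left(11 - 4\right) + 7\right) 6 \cdot 24 = \left(7 + 7\right) 6 \cdot 24 = 14 \cdot 6 \cdot 24 = 84 \cdot 24 = 2016$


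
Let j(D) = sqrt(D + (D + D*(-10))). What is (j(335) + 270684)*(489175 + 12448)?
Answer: 135781320132 + 1003246*I*sqrt(670) ≈ 1.3578e+11 + 2.5968e+7*I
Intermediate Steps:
j(D) = 2*sqrt(2)*sqrt(-D) (j(D) = sqrt(D + (D - 10*D)) = sqrt(D - 9*D) = sqrt(-8*D) = 2*sqrt(2)*sqrt(-D))
(j(335) + 270684)*(489175 + 12448) = (2*sqrt(2)*sqrt(-1*335) + 270684)*(489175 + 12448) = (2*sqrt(2)*sqrt(-335) + 270684)*501623 = (2*sqrt(2)*(I*sqrt(335)) + 270684)*501623 = (2*I*sqrt(670) + 270684)*501623 = (270684 + 2*I*sqrt(670))*501623 = 135781320132 + 1003246*I*sqrt(670)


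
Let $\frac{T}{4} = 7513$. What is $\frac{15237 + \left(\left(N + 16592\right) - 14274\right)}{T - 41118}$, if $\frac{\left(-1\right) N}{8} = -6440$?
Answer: $- \frac{69075}{11066} \approx -6.2421$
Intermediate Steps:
$T = 30052$ ($T = 4 \cdot 7513 = 30052$)
$N = 51520$ ($N = \left(-8\right) \left(-6440\right) = 51520$)
$\frac{15237 + \left(\left(N + 16592\right) - 14274\right)}{T - 41118} = \frac{15237 + \left(\left(51520 + 16592\right) - 14274\right)}{30052 - 41118} = \frac{15237 + \left(68112 - 14274\right)}{-11066} = \left(15237 + 53838\right) \left(- \frac{1}{11066}\right) = 69075 \left(- \frac{1}{11066}\right) = - \frac{69075}{11066}$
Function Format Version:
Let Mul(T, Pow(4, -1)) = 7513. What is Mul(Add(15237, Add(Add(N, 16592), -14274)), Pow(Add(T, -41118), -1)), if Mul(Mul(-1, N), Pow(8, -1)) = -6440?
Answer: Rational(-69075, 11066) ≈ -6.2421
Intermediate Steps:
T = 30052 (T = Mul(4, 7513) = 30052)
N = 51520 (N = Mul(-8, -6440) = 51520)
Mul(Add(15237, Add(Add(N, 16592), -14274)), Pow(Add(T, -41118), -1)) = Mul(Add(15237, Add(Add(51520, 16592), -14274)), Pow(Add(30052, -41118), -1)) = Mul(Add(15237, Add(68112, -14274)), Pow(-11066, -1)) = Mul(Add(15237, 53838), Rational(-1, 11066)) = Mul(69075, Rational(-1, 11066)) = Rational(-69075, 11066)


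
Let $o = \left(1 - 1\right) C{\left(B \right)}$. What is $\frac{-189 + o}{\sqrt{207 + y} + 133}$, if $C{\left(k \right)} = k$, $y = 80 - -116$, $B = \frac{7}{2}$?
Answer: $- \frac{8379}{5762} + \frac{63 \sqrt{403}}{5762} \approx -1.2347$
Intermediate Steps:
$B = \frac{7}{2}$ ($B = 7 \cdot \frac{1}{2} = \frac{7}{2} \approx 3.5$)
$y = 196$ ($y = 80 + 116 = 196$)
$o = 0$ ($o = \left(1 - 1\right) \frac{7}{2} = 0 \cdot \frac{7}{2} = 0$)
$\frac{-189 + o}{\sqrt{207 + y} + 133} = \frac{-189 + 0}{\sqrt{207 + 196} + 133} = - \frac{189}{\sqrt{403} + 133} = - \frac{189}{133 + \sqrt{403}}$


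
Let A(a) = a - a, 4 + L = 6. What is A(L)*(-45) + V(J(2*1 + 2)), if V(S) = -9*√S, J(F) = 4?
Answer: -18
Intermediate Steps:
L = 2 (L = -4 + 6 = 2)
A(a) = 0
A(L)*(-45) + V(J(2*1 + 2)) = 0*(-45) - 9*√4 = 0 - 9*2 = 0 - 18 = -18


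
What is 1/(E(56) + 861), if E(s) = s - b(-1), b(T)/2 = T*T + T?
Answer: 1/917 ≈ 0.0010905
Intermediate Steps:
b(T) = 2*T + 2*T**2 (b(T) = 2*(T*T + T) = 2*(T**2 + T) = 2*(T + T**2) = 2*T + 2*T**2)
E(s) = s (E(s) = s - 2*(-1)*(1 - 1) = s - 2*(-1)*0 = s - 1*0 = s + 0 = s)
1/(E(56) + 861) = 1/(56 + 861) = 1/917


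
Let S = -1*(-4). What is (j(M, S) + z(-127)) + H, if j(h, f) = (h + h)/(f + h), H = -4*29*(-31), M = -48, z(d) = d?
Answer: 38183/11 ≈ 3471.2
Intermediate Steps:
S = 4
H = 3596 (H = -116*(-31) = 3596)
j(h, f) = 2*h/(f + h) (j(h, f) = (2*h)/(f + h) = 2*h/(f + h))
(j(M, S) + z(-127)) + H = (2*(-48)/(4 - 48) - 127) + 3596 = (2*(-48)/(-44) - 127) + 3596 = (2*(-48)*(-1/44) - 127) + 3596 = (24/11 - 127) + 3596 = -1373/11 + 3596 = 38183/11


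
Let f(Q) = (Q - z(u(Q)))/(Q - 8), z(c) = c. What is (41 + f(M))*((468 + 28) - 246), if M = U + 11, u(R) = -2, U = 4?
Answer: 76000/7 ≈ 10857.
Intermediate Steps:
M = 15 (M = 4 + 11 = 15)
f(Q) = (2 + Q)/(-8 + Q) (f(Q) = (Q - 1*(-2))/(Q - 8) = (Q + 2)/(-8 + Q) = (2 + Q)/(-8 + Q))
(41 + f(M))*((468 + 28) - 246) = (41 + (2 + 15)/(-8 + 15))*((468 + 28) - 246) = (41 + 17/7)*(496 - 246) = (41 + (⅐)*17)*250 = (41 + 17/7)*250 = (304/7)*250 = 76000/7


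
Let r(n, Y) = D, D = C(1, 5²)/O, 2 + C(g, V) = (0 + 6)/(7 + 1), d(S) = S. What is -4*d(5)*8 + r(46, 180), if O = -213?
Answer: -136315/852 ≈ -159.99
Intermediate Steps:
C(g, V) = -5/4 (C(g, V) = -2 + (0 + 6)/(7 + 1) = -2 + 6/8 = -2 + 6*(⅛) = -2 + ¾ = -5/4)
D = 5/852 (D = -5/4/(-213) = -5/4*(-1/213) = 5/852 ≈ 0.0058685)
r(n, Y) = 5/852
-4*d(5)*8 + r(46, 180) = -4*5*8 + 5/852 = -20*8 + 5/852 = -160 + 5/852 = -136315/852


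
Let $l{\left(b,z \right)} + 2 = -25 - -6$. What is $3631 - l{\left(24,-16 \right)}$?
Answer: $3652$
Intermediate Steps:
$l{\left(b,z \right)} = -21$ ($l{\left(b,z \right)} = -2 - 19 = -21$)
$3631 - l{\left(24,-16 \right)} = 3631 - -21 = 3631 + 21 = 3652$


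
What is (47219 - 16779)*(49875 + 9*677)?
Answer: 1703665920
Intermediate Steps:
(47219 - 16779)*(49875 + 9*677) = 30440*(49875 + 6093) = 30440*55968 = 1703665920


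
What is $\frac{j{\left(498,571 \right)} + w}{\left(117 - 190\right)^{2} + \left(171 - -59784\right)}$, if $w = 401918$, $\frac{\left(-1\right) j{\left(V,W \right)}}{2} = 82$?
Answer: $\frac{200877}{32642} \approx 6.1539$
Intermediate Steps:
$j{\left(V,W \right)} = -164$ ($j{\left(V,W \right)} = \left(-2\right) 82 = -164$)
$\frac{j{\left(498,571 \right)} + w}{\left(117 - 190\right)^{2} + \left(171 - -59784\right)} = \frac{-164 + 401918}{\left(117 - 190\right)^{2} + \left(171 - -59784\right)} = \frac{401754}{\left(-73\right)^{2} + \left(171 + 59784\right)} = \frac{401754}{5329 + 59955} = \frac{401754}{65284} = 401754 \cdot \frac{1}{65284} = \frac{200877}{32642}$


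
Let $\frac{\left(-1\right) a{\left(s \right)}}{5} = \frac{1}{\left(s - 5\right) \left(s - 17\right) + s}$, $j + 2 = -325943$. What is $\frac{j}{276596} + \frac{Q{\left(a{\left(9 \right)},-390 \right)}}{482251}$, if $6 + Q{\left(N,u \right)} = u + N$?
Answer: $- \frac{3617825803873}{3067940044708} \approx -1.1792$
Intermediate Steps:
$j = -325945$ ($j = -2 - 325943 = -325945$)
$a{\left(s \right)} = - \frac{5}{s + \left(-17 + s\right) \left(-5 + s\right)}$ ($a{\left(s \right)} = - \frac{5}{\left(s - 5\right) \left(s - 17\right) + s} = - \frac{5}{\left(-5 + s\right) \left(-17 + s\right) + s} = - \frac{5}{\left(-17 + s\right) \left(-5 + s\right) + s} = - \frac{5}{s + \left(-17 + s\right) \left(-5 + s\right)}$)
$Q{\left(N,u \right)} = -6 + N + u$ ($Q{\left(N,u \right)} = -6 + \left(u + N\right) = -6 + \left(N + u\right) = -6 + N + u$)
$\frac{j}{276596} + \frac{Q{\left(a{\left(9 \right)},-390 \right)}}{482251} = - \frac{325945}{276596} + \frac{-6 - \frac{5}{85 + 9^{2} - 189} - 390}{482251} = \left(-325945\right) \frac{1}{276596} + \left(-6 - \frac{5}{85 + 81 - 189} - 390\right) \frac{1}{482251} = - \frac{325945}{276596} + \left(-6 - \frac{5}{-23} - 390\right) \frac{1}{482251} = - \frac{325945}{276596} + \left(-6 - - \frac{5}{23} - 390\right) \frac{1}{482251} = - \frac{325945}{276596} + \left(-6 + \frac{5}{23} - 390\right) \frac{1}{482251} = - \frac{325945}{276596} - \frac{9103}{11091773} = - \frac{3617825803873}{3067940044708}$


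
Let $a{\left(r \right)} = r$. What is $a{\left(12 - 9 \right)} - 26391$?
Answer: $-26388$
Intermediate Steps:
$a{\left(12 - 9 \right)} - 26391 = \left(12 - 9\right) - 26391 = 3 - 26391 = -26388$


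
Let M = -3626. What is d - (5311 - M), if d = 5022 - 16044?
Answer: -19959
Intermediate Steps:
d = -11022
d - (5311 - M) = -11022 - (5311 - 1*(-3626)) = -11022 - (5311 + 3626) = -11022 - 1*8937 = -11022 - 8937 = -19959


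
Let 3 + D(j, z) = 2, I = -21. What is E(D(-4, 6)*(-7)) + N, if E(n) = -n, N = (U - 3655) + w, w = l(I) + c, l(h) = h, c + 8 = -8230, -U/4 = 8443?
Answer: -45693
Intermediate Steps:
U = -33772 (U = -4*8443 = -33772)
c = -8238 (c = -8 - 8230 = -8238)
D(j, z) = -1 (D(j, z) = -3 + 2 = -1)
w = -8259 (w = -21 - 8238 = -8259)
N = -45686 (N = (-33772 - 3655) - 8259 = -37427 - 8259 = -45686)
E(D(-4, 6)*(-7)) + N = -(-1)*(-7) - 45686 = -1*7 - 45686 = -7 - 45686 = -45693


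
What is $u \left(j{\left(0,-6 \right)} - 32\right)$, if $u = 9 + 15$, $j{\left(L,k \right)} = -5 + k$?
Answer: $-1032$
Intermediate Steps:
$u = 24$
$u \left(j{\left(0,-6 \right)} - 32\right) = 24 \left(\left(-5 - 6\right) - 32\right) = 24 \left(-11 - 32\right) = 24 \left(-43\right) = -1032$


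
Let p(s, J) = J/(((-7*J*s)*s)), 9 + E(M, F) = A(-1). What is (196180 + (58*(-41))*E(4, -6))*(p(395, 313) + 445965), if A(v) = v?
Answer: 21427263675865008/218435 ≈ 9.8094e+10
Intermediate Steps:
E(M, F) = -10 (E(M, F) = -9 - 1 = -10)
p(s, J) = -1/(7*s**2) (p(s, J) = J/(((-7*J*s)*s)) = J/((-7*J*s**2)) = J*(-1/(7*J*s**2)) = -1/(7*s**2))
(196180 + (58*(-41))*E(4, -6))*(p(395, 313) + 445965) = (196180 + (58*(-41))*(-10))*(-1/7/395**2 + 445965) = (196180 - 2378*(-10))*(-1/7*1/156025 + 445965) = (196180 + 23780)*(-1/1092175 + 445965) = 219960*(487071823874/1092175) = 21427263675865008/218435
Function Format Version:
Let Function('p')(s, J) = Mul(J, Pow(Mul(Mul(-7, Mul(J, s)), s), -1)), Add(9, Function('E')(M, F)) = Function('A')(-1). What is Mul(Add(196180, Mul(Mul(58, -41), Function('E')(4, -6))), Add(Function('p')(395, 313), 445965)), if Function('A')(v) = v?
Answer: Rational(21427263675865008, 218435) ≈ 9.8094e+10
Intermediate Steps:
Function('E')(M, F) = -10 (Function('E')(M, F) = Add(-9, -1) = -10)
Function('p')(s, J) = Mul(Rational(-1, 7), Pow(s, -2)) (Function('p')(s, J) = Mul(J, Pow(Mul(Mul(-7, J, s), s), -1)) = Mul(J, Pow(Mul(-7, J, Pow(s, 2)), -1)) = Mul(J, Mul(Rational(-1, 7), Pow(J, -1), Pow(s, -2))) = Mul(Rational(-1, 7), Pow(s, -2)))
Mul(Add(196180, Mul(Mul(58, -41), Function('E')(4, -6))), Add(Function('p')(395, 313), 445965)) = Mul(Add(196180, Mul(Mul(58, -41), -10)), Add(Mul(Rational(-1, 7), Pow(395, -2)), 445965)) = Mul(Add(196180, Mul(-2378, -10)), Add(Mul(Rational(-1, 7), Rational(1, 156025)), 445965)) = Mul(Add(196180, 23780), Add(Rational(-1, 1092175), 445965)) = Mul(219960, Rational(487071823874, 1092175)) = Rational(21427263675865008, 218435)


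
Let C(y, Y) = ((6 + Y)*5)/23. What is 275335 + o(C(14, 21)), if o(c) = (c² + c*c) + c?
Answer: 145691770/529 ≈ 2.7541e+5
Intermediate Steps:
C(y, Y) = 30/23 + 5*Y/23 (C(y, Y) = (30 + 5*Y)*(1/23) = 30/23 + 5*Y/23)
o(c) = c + 2*c² (o(c) = (c² + c²) + c = 2*c² + c = c + 2*c²)
275335 + o(C(14, 21)) = 275335 + (30/23 + (5/23)*21)*(1 + 2*(30/23 + (5/23)*21)) = 275335 + (30/23 + 105/23)*(1 + 2*(30/23 + 105/23)) = 275335 + 135*(1 + 2*(135/23))/23 = 275335 + 135*(1 + 270/23)/23 = 275335 + (135/23)*(293/23) = 275335 + 39555/529 = 145691770/529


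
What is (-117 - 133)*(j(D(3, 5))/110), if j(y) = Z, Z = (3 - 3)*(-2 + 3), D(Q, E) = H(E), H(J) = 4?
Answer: 0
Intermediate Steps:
D(Q, E) = 4
Z = 0 (Z = 0*1 = 0)
j(y) = 0
(-117 - 133)*(j(D(3, 5))/110) = (-117 - 133)*(0/110) = -0/110 = -250*0 = 0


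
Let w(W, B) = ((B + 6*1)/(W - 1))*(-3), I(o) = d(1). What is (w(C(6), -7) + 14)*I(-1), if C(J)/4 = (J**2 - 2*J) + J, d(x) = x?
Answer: 1669/119 ≈ 14.025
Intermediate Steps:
C(J) = -4*J + 4*J**2 (C(J) = 4*((J**2 - 2*J) + J) = 4*(J**2 - J) = -4*J + 4*J**2)
I(o) = 1
w(W, B) = -3*(6 + B)/(-1 + W) (w(W, B) = ((B + 6)/(-1 + W))*(-3) = ((6 + B)/(-1 + W))*(-3) = -3*(6 + B)/(-1 + W))
(w(C(6), -7) + 14)*I(-1) = (3*(-6 - 1*(-7))/(-1 + 4*6*(-1 + 6)) + 14)*1 = (3*(-6 + 7)/(-1 + 4*6*5) + 14)*1 = (3*1/(-1 + 120) + 14)*1 = (3*1/119 + 14)*1 = (3*(1/119)*1 + 14)*1 = (3/119 + 14)*1 = (1669/119)*1 = 1669/119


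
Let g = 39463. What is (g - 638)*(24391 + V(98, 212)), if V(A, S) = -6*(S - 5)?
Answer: 898759925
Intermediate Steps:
V(A, S) = 30 - 6*S (V(A, S) = -6*(-5 + S) = 30 - 6*S)
(g - 638)*(24391 + V(98, 212)) = (39463 - 638)*(24391 + (30 - 6*212)) = 38825*(24391 + (30 - 1272)) = 38825*(24391 - 1242) = 38825*23149 = 898759925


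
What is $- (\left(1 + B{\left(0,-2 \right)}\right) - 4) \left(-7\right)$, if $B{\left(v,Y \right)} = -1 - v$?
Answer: $-28$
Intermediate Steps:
$- (\left(1 + B{\left(0,-2 \right)}\right) - 4) \left(-7\right) = - (\left(1 - 1\right) - 4) \left(-7\right) = - (0 - 4) \left(-7\right) = \left(-1\right) \left(-4\right) \left(-7\right) = 4 \left(-7\right) = -28$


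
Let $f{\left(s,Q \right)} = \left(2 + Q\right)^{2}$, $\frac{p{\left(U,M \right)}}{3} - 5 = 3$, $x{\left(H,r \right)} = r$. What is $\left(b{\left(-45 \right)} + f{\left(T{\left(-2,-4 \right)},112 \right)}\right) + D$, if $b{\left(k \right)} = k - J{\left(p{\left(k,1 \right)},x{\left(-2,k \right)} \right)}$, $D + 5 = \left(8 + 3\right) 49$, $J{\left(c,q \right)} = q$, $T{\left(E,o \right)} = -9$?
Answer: $13530$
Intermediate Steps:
$p{\left(U,M \right)} = 24$ ($p{\left(U,M \right)} = 15 + 3 \cdot 3 = 15 + 9 = 24$)
$D = 534$ ($D = -5 + \left(8 + 3\right) 49 = -5 + 11 \cdot 49 = -5 + 539 = 534$)
$b{\left(k \right)} = 0$ ($b{\left(k \right)} = k - k = 0$)
$\left(b{\left(-45 \right)} + f{\left(T{\left(-2,-4 \right)},112 \right)}\right) + D = \left(0 + \left(2 + 112\right)^{2}\right) + 534 = \left(0 + 114^{2}\right) + 534 = \left(0 + 12996\right) + 534 = 12996 + 534 = 13530$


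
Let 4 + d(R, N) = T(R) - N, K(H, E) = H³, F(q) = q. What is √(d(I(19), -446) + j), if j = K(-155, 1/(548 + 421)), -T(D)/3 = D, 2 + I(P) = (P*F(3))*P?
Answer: 2*I*√931669 ≈ 1930.5*I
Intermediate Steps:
I(P) = -2 + 3*P² (I(P) = -2 + (P*3)*P = -2 + (3*P)*P = -2 + 3*P²)
T(D) = -3*D
j = -3723875 (j = (-155)³ = -3723875)
d(R, N) = -4 - N - 3*R (d(R, N) = -4 + (-3*R - N) = -4 + (-N - 3*R) = -4 - N - 3*R)
√(d(I(19), -446) + j) = √((-4 - 1*(-446) - 3*(-2 + 3*19²)) - 3723875) = √((-4 + 446 - 3*(-2 + 3*361)) - 3723875) = √((-4 + 446 - 3*(-2 + 1083)) - 3723875) = √((-4 + 446 - 3*1081) - 3723875) = √((-4 + 446 - 3243) - 3723875) = √(-2801 - 3723875) = √(-3726676) = 2*I*√931669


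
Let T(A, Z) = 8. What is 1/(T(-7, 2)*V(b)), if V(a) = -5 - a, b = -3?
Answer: -1/16 ≈ -0.062500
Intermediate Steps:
1/(T(-7, 2)*V(b)) = 1/(8*(-5 - 1*(-3))) = 1/(8*(-5 + 3)) = 1/(8*(-2)) = 1/(-16) = -1/16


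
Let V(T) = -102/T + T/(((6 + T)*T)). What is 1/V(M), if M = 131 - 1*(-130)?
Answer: -2581/999 ≈ -2.5836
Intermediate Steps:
M = 261 (M = 131 + 130 = 261)
V(T) = 1/(6 + T) - 102/T (V(T) = -102/T + T/((T*(6 + T))) = -102/T + T*(1/(T*(6 + T))) = -102/T + 1/(6 + T) = 1/(6 + T) - 102/T)
1/V(M) = 1/((-612 - 101*261)/(261*(6 + 261))) = 1/((1/261)*(-612 - 26361)/267) = 1/((1/261)*(1/267)*(-26973)) = 1/(-999/2581) = -2581/999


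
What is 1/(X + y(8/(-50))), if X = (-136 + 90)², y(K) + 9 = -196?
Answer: 1/1911 ≈ 0.00052329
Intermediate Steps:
y(K) = -205 (y(K) = -9 - 196 = -205)
X = 2116 (X = (-46)² = 2116)
1/(X + y(8/(-50))) = 1/(2116 - 205) = 1/1911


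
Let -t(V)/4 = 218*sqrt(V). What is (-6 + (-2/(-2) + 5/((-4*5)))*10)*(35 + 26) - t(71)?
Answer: 183/2 + 872*sqrt(71) ≈ 7439.1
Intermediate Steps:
t(V) = -872*sqrt(V)
(-6 + (-2/(-2) + 5/((-4*5)))*10)*(35 + 26) - t(71) = (-6 + (-2/(-2) + 5/((-4*5)))*10)*(35 + 26) - (-872)*sqrt(71) = (-6 + (-2*(-1/2) + 5/(-20))*10)*61 + 872*sqrt(71) = (-6 + (1 + 5*(-1/20))*10)*61 + 872*sqrt(71) = (-6 + (1 - 1/4)*10)*61 + 872*sqrt(71) = (-6 + (3/4)*10)*61 + 872*sqrt(71) = (-6 + 15/2)*61 + 872*sqrt(71) = (3/2)*61 + 872*sqrt(71) = 183/2 + 872*sqrt(71)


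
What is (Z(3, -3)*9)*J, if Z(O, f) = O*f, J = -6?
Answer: 486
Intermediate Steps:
(Z(3, -3)*9)*J = ((3*(-3))*9)*(-6) = -9*9*(-6) = -81*(-6) = 486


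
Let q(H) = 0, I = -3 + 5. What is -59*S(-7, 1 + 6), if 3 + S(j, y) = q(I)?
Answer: 177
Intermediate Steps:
I = 2
S(j, y) = -3 (S(j, y) = -3 + 0 = -3)
-59*S(-7, 1 + 6) = -59*(-3) = 177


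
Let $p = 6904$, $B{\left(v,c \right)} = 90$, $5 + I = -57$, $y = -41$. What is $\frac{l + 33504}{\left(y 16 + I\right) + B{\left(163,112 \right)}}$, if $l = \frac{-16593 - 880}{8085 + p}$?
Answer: $- \frac{502173983}{9413092} \approx -53.348$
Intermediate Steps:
$I = -62$ ($I = -5 - 57 = -62$)
$l = - \frac{17473}{14989}$ ($l = \frac{-16593 - 880}{8085 + 6904} = - \frac{17473}{14989} \approx -1.1657$)
$\frac{l + 33504}{\left(y 16 + I\right) + B{\left(163,112 \right)}} = \frac{- \frac{17473}{14989} + 33504}{\left(\left(-41\right) 16 - 62\right) + 90} = \frac{502173983}{14989 \left(\left(-656 - 62\right) + 90\right)} = \frac{502173983}{14989 \left(-718 + 90\right)} = \frac{502173983}{14989 \left(-628\right)} = \frac{502173983}{14989} \left(- \frac{1}{628}\right) = - \frac{502173983}{9413092}$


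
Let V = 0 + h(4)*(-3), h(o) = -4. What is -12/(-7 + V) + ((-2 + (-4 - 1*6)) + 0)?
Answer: -72/5 ≈ -14.400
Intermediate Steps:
V = 12 (V = 0 - 4*(-3) = 0 + 12 = 12)
-12/(-7 + V) + ((-2 + (-4 - 1*6)) + 0) = -12/(-7 + 12) + ((-2 + (-4 - 1*6)) + 0) = -12/5 + ((-2 + (-4 - 6)) + 0) = -12*⅕ + ((-2 - 10) + 0) = -12/5 + (-12 + 0) = -12/5 - 12 = -72/5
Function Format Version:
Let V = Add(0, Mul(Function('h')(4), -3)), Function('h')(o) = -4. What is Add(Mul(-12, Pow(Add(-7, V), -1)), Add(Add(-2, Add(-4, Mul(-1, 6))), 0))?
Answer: Rational(-72, 5) ≈ -14.400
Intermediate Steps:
V = 12 (V = Add(0, Mul(-4, -3)) = Add(0, 12) = 12)
Add(Mul(-12, Pow(Add(-7, V), -1)), Add(Add(-2, Add(-4, Mul(-1, 6))), 0)) = Add(Mul(-12, Pow(Add(-7, 12), -1)), Add(Add(-2, Add(-4, Mul(-1, 6))), 0)) = Add(Mul(-12, Pow(5, -1)), Add(Add(-2, Add(-4, -6)), 0)) = Add(Mul(-12, Rational(1, 5)), Add(Add(-2, -10), 0)) = Add(Rational(-12, 5), Add(-12, 0)) = Add(Rational(-12, 5), -12) = Rational(-72, 5)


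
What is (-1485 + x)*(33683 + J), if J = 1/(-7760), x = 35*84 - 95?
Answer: 4443461343/97 ≈ 4.5809e+7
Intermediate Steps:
x = 2845 (x = 2940 - 95 = 2845)
J = -1/7760 ≈ -0.00012887
(-1485 + x)*(33683 + J) = (-1485 + 2845)*(33683 - 1/7760) = 1360*(261380079/7760) = 4443461343/97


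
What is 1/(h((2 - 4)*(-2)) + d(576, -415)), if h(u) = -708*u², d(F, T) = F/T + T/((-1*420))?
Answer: -34860/394908019 ≈ -8.8274e-5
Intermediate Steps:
d(F, T) = -T/420 + F/T (d(F, T) = F/T + T/(-420) = F/T + T*(-1/420) = F/T - T/420 = -T/420 + F/T)
1/(h((2 - 4)*(-2)) + d(576, -415)) = 1/(-708*4*(2 - 4)² + (-1/420*(-415) + 576/(-415))) = 1/(-708*(-2*(-2))² + (83/84 + 576*(-1/415))) = 1/(-708*4² + (83/84 - 576/415)) = 1/(-708*16 - 13939/34860) = 1/(-11328 - 13939/34860) = 1/(-394908019/34860) = -34860/394908019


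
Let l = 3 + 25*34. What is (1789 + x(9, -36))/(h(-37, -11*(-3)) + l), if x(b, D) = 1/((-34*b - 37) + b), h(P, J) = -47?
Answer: 19275/8684 ≈ 2.2196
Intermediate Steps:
l = 853 (l = 3 + 850 = 853)
x(b, D) = 1/(-37 - 33*b) (x(b, D) = 1/((-37 - 34*b) + b) = 1/(-37 - 33*b))
(1789 + x(9, -36))/(h(-37, -11*(-3)) + l) = (1789 - 1/(37 + 33*9))/(-47 + 853) = (1789 - 1/(37 + 297))/806 = (1789 - 1/334)*(1/806) = (597525/334)*(1/806) = 19275/8684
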